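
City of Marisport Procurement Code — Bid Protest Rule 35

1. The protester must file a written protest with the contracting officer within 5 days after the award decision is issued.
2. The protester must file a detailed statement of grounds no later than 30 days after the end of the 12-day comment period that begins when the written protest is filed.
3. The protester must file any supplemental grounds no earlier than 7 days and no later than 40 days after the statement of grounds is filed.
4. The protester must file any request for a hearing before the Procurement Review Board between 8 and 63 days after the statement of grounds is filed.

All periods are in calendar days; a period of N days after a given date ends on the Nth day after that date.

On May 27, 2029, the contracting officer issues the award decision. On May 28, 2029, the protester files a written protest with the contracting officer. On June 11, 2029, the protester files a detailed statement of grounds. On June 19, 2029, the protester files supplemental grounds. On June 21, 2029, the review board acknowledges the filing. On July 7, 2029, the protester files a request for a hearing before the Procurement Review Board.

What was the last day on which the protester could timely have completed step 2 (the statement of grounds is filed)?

The written protest is filed on May 28, 2029; the 12-day comment period therefore ends June 9, 2029, and step 2 runs from that date. 30 days after June 9, 2029 is July 9, 2029.

July 9, 2029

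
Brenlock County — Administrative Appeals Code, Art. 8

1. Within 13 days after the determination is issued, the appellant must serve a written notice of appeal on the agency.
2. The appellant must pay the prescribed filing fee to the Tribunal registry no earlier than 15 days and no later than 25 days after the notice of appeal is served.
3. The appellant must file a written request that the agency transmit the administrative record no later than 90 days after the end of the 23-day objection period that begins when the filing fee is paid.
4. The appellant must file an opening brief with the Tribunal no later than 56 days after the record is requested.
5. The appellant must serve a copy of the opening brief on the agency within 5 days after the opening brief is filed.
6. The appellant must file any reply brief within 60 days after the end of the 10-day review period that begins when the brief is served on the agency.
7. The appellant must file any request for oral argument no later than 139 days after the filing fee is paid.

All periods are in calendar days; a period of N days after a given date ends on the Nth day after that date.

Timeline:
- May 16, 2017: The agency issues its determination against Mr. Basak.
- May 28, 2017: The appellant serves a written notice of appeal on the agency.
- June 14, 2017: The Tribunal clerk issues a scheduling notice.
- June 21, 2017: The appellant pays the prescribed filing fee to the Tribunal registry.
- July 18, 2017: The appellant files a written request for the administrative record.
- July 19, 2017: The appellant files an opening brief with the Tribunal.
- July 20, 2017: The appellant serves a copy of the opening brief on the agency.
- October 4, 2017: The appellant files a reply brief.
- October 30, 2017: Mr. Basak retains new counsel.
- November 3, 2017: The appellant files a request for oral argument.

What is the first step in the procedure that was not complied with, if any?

Step 6

Step 1: 13 days after May 16, 2017 (when the determination is issued) is May 29, 2017; May 28, 2017 is within that limit.
Step 2: the window is 15–25 days after May 28, 2017 (when the notice of appeal is served), so June 12, 2017 through June 22, 2017; done June 21, 2017, which is between those dates.
Step 3: 90 days after July 14, 2017 (end of the 23-day objection period, which began when the filing fee is paid on June 21, 2017) is October 12, 2017; July 18, 2017 is within that limit.
Step 4: 56 days after July 18, 2017 (when the record is requested) is September 12, 2017; completed July 19, 2017, before the deadline.
Step 5: 5 days after July 19, 2017 (when the opening brief is filed) is July 24, 2017; done July 20, 2017 — timely.
Step 6: 60 days after July 30, 2017 (end of the 10-day review period, which began when the brief is served on the agency on July 20, 2017) is September 28, 2017; October 4, 2017 misses that deadline by 6 days.
Later steps need not be reached.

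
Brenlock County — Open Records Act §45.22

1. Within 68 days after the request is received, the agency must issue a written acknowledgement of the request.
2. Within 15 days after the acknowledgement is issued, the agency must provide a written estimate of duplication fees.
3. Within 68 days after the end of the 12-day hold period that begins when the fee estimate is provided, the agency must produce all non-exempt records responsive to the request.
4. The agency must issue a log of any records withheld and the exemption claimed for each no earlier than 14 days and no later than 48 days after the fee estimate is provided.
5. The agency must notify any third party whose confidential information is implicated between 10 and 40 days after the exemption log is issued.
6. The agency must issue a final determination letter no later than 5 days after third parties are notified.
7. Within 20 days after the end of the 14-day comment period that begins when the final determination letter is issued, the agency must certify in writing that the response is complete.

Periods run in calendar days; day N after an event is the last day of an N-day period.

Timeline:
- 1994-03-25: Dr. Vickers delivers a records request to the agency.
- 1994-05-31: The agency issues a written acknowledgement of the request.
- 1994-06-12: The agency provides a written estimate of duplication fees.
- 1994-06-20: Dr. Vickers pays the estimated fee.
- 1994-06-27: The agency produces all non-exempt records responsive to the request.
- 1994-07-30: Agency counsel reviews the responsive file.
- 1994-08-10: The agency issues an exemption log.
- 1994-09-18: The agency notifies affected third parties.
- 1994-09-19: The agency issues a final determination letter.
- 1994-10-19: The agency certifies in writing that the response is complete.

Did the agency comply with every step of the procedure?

No

Step 1 — counting 68 days from 1994-03-25 (when the request is received) gives a deadline of 1994-06-01; done 1994-05-31 — timely.
Step 2 — counting 15 days from 1994-05-31 (when the acknowledgement is issued) gives a deadline of 1994-06-15; 1994-06-12 is within that limit.
Step 3 — counting 68 days from 1994-06-24 (end of the 12-day hold period, which began when the fee estimate is provided on 1994-06-12) gives a deadline of 1994-08-31; done 1994-06-27 — timely.
Step 4 — 14 and 48 days from 1994-06-12 (when the fee estimate is provided) are 1994-06-26 and 1994-07-30 respectively; 1994-08-10 is 11 days past the end of the window.
The analysis stops there.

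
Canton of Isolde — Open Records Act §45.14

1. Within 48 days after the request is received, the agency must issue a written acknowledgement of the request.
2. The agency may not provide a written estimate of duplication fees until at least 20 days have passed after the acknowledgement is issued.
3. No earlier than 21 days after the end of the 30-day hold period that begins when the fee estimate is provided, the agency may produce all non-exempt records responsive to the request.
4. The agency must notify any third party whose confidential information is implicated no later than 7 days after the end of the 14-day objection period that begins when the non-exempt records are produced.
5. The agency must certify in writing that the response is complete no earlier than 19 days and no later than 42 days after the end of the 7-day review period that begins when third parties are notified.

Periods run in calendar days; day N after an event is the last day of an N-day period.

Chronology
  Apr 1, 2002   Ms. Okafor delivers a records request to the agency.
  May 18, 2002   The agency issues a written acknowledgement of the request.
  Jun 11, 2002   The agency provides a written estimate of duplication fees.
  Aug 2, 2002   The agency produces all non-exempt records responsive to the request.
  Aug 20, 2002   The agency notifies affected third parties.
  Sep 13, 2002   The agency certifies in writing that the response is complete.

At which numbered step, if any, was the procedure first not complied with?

(1) due by Apr 1, 2002 + 48 days = May 19, 2002; May 18, 2002 is within that limit.
(2) permitted from May 18, 2002 + 20 days = Jun 7, 2002 onward; Jun 11, 2002 is on or after that date.
(3) permitted from Jul 11, 2002 + 21 days = Aug 1, 2002 onward; done Aug 2, 2002 — permitted.
(4) due by Aug 16, 2002 + 7 days = Aug 23, 2002; done Aug 20, 2002 — timely.
(5) the permitted window runs from Aug 27, 2002 + 19 = Sep 15, 2002 to Aug 27, 2002 + 42 = Oct 8, 2002; Sep 13, 2002 is 2 days too early.

Step 5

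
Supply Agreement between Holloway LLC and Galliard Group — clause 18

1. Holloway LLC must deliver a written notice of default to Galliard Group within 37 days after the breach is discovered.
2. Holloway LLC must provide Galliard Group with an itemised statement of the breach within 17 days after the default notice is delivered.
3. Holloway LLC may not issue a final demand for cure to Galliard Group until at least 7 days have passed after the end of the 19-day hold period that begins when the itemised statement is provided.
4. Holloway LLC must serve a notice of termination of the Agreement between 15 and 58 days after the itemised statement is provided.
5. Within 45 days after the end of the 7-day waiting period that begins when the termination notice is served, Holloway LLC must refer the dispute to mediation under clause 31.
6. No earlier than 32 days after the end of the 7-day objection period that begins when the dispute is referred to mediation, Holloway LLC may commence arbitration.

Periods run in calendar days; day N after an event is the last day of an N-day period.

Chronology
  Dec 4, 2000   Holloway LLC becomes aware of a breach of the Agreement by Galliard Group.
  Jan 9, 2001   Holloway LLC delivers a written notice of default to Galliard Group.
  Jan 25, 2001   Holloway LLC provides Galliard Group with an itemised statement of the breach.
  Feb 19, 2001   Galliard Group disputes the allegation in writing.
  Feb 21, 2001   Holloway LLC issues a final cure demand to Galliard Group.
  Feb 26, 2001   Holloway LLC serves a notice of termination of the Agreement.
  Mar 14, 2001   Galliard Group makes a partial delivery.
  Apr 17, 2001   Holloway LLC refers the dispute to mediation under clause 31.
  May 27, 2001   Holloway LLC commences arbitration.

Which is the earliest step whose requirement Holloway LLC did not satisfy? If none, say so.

None — every step was satisfied

Step 1 — counting 37 days from Dec 4, 2000 (when the breach is discovered) gives a deadline of Jan 10, 2001; Jan 9, 2001 is within that limit.
Step 2 — counting 17 days from Jan 9, 2001 (when the default notice is delivered) gives a deadline of Jan 26, 2001; done Jan 25, 2001 — timely.
Step 3 — must wait 7 days from Feb 13, 2001 (end of the 19-day hold period, which began when the itemised statement is provided on Jan 25, 2001), so not before Feb 20, 2001; done Feb 21, 2001 — permitted.
Step 4 — 15 and 58 days from Jan 25, 2001 (when the itemised statement is provided) are Feb 9, 2001 and Mar 24, 2001 respectively; Feb 26, 2001 falls inside that range.
Step 5 — counting 45 days from Mar 5, 2001 (end of the 7-day waiting period, which began when the termination notice is served on Feb 26, 2001) gives a deadline of Apr 19, 2001; Apr 17, 2001 is within that limit.
Step 6 — must wait 32 days from Apr 24, 2001 (end of the 7-day objection period, which began when the dispute is referred to mediation on Apr 17, 2001), so not before May 26, 2001; done May 27, 2001 — permitted.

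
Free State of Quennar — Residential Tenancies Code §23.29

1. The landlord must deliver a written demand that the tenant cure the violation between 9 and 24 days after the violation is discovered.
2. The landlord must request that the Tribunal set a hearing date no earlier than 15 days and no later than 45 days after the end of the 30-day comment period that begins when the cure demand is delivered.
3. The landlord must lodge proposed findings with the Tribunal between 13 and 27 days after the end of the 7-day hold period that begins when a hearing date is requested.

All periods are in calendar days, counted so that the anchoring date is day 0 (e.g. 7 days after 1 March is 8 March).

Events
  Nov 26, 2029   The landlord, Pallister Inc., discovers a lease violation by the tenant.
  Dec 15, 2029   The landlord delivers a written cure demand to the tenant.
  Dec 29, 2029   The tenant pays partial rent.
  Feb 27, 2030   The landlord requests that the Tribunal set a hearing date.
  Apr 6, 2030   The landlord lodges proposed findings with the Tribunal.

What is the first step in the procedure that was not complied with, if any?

(1) the permitted window runs from Nov 26, 2029 + 9 = Dec 5, 2029 to Nov 26, 2029 + 24 = Dec 20, 2029; Dec 15, 2029 falls inside that range.
(2) the permitted window runs from Jan 14, 2030 + 15 = Jan 29, 2030 to Jan 14, 2030 + 45 = Feb 28, 2030; done Feb 27, 2030 — within the window.
(3) the permitted window runs from Mar 6, 2030 + 13 = Mar 19, 2030 to Mar 6, 2030 + 27 = Apr 2, 2030; Apr 6, 2030 is 4 days past the end of the window.

Step 3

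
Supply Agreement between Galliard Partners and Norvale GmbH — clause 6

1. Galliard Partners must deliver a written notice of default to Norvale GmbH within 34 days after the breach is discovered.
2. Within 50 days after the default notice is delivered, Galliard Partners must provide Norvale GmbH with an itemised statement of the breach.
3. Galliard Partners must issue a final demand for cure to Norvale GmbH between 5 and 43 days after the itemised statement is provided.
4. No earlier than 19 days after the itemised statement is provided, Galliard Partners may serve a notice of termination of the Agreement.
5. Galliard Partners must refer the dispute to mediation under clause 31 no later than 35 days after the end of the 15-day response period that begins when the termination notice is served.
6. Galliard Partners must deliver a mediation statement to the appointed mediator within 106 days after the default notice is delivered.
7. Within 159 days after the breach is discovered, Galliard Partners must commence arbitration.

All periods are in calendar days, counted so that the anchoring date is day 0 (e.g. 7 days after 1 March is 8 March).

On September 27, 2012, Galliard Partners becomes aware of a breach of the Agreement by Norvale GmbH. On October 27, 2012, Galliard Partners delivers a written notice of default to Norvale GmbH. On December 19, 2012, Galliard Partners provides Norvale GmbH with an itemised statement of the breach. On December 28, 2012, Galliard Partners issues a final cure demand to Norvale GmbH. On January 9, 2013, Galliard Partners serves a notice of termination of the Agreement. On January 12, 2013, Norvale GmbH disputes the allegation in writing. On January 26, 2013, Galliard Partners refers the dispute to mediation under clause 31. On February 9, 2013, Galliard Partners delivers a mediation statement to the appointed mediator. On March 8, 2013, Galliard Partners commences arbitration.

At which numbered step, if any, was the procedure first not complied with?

Step 2

Step 1: 34 days after September 27, 2012 (when the breach is discovered) is October 31, 2012; completed October 27, 2012, before the deadline.
Step 2: 50 days after October 27, 2012 (when the default notice is delivered) is December 16, 2012; December 19, 2012 misses that deadline by 3 days.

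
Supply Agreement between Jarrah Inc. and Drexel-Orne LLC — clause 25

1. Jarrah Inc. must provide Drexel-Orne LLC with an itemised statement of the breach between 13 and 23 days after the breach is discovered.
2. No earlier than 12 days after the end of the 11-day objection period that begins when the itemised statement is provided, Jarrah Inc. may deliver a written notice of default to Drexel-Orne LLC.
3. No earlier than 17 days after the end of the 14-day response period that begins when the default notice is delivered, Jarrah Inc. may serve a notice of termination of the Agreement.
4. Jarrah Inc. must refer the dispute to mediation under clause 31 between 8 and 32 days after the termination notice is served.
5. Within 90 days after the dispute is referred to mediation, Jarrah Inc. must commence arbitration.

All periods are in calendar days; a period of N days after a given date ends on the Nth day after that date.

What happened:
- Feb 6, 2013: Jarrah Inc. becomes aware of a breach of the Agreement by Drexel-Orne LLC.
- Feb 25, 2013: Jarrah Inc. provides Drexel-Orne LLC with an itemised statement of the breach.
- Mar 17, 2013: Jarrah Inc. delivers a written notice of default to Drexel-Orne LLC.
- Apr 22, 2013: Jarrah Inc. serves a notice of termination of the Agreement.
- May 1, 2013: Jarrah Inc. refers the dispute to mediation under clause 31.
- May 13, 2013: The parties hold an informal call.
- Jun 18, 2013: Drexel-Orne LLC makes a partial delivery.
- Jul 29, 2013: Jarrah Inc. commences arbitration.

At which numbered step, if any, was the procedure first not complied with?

Step 2

Step 1: the window is 13–23 days after Feb 6, 2013 (when the breach is discovered), so Feb 19, 2013 through Mar 1, 2013; done Feb 25, 2013, which is between those dates.
Step 2: the earliest permitted date is 12 days after Mar 8, 2013 (end of the 11-day objection period, which began when the itemised statement is provided on Feb 25, 2013), i.e. Mar 20, 2013; done Mar 17, 2013 — 3 days too early.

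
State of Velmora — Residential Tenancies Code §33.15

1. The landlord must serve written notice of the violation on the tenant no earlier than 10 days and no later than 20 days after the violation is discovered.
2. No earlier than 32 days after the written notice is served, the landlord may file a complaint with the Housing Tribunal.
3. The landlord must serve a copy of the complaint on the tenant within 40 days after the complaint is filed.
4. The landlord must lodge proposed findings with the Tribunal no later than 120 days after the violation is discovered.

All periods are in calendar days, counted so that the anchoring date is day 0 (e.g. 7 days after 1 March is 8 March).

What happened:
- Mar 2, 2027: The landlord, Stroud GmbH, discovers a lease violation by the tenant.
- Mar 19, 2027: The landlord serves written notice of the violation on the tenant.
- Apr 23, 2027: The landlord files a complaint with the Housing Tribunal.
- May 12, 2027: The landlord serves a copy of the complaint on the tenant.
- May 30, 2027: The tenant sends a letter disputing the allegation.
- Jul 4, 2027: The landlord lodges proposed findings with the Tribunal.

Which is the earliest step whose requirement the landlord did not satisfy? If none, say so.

Step 1: the window is 10–20 days after Mar 2, 2027 (when the violation is discovered), so Mar 12, 2027 through Mar 22, 2027; Mar 19, 2027 falls inside that range.
Step 2: the earliest permitted date is 32 days after Mar 19, 2027 (when the written notice is served), i.e. Apr 20, 2027; Apr 23, 2027 is on or after that date.
Step 3: 40 days after Apr 23, 2027 (when the complaint is filed) is Jun 2, 2027; May 12, 2027 is within that limit.
Step 4: 120 days after Mar 2, 2027 (when the violation is discovered) is Jun 30, 2027; done Jul 4, 2027 — 4 days late.

Step 4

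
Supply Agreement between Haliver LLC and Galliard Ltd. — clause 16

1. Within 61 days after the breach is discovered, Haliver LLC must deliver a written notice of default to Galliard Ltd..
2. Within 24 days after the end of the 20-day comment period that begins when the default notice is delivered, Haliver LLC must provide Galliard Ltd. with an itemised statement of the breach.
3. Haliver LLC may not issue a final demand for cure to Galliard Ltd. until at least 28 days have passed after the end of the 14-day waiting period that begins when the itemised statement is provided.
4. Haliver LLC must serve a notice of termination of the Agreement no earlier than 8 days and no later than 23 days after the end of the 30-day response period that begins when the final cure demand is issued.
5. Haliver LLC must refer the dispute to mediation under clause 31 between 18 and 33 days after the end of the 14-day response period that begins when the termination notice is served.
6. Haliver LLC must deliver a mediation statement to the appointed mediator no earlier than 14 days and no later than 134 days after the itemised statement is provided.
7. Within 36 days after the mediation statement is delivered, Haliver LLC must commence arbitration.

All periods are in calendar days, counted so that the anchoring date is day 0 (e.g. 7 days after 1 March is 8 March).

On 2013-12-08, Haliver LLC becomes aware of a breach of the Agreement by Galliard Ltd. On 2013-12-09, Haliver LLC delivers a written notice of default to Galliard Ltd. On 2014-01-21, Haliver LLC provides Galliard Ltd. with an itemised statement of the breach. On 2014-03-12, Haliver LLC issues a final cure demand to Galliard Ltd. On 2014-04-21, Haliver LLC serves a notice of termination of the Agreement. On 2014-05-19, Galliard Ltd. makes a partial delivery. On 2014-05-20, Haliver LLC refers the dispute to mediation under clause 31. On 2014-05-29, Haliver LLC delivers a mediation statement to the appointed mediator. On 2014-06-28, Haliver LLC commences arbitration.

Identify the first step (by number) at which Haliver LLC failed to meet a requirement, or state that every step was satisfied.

(1) due by 2013-12-08 + 61 days = 2014-02-07; done 2013-12-09 — timely.
(2) due by 2013-12-29 + 24 days = 2014-01-22; 2014-01-21 is within that limit.
(3) permitted from 2014-02-04 + 28 days = 2014-03-04 onward; done 2014-03-12, after the minimum wait.
(4) the permitted window runs from 2014-04-11 + 8 = 2014-04-19 to 2014-04-11 + 23 = 2014-05-04; done 2014-04-21, which is between those dates.
(5) the permitted window runs from 2014-05-05 + 18 = 2014-05-23 to 2014-05-05 + 33 = 2014-06-07; 2014-05-20 is 3 days too early.

Step 5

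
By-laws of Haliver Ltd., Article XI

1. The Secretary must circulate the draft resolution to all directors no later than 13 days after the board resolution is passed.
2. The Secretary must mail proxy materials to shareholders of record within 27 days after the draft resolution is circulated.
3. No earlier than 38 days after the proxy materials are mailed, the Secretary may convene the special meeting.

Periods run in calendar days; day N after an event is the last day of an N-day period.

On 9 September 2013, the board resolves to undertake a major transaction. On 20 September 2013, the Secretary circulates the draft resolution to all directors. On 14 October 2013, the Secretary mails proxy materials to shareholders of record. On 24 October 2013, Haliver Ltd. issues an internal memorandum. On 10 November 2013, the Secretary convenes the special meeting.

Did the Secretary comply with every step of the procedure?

No

Step 1 — counting 13 days from 9 September 2013 (when the board resolution is passed) gives a deadline of 22 September 2013; 20 September 2013 is within that limit.
Step 2 — counting 27 days from 20 September 2013 (when the draft resolution is circulated) gives a deadline of 17 October 2013; 14 October 2013 is within that limit.
Step 3 — must wait 38 days from 14 October 2013 (when the proxy materials are mailed), so not before 21 November 2013; 10 November 2013 is 11 days before the earliest permitted date.
The procedure was therefore not followed at step 3.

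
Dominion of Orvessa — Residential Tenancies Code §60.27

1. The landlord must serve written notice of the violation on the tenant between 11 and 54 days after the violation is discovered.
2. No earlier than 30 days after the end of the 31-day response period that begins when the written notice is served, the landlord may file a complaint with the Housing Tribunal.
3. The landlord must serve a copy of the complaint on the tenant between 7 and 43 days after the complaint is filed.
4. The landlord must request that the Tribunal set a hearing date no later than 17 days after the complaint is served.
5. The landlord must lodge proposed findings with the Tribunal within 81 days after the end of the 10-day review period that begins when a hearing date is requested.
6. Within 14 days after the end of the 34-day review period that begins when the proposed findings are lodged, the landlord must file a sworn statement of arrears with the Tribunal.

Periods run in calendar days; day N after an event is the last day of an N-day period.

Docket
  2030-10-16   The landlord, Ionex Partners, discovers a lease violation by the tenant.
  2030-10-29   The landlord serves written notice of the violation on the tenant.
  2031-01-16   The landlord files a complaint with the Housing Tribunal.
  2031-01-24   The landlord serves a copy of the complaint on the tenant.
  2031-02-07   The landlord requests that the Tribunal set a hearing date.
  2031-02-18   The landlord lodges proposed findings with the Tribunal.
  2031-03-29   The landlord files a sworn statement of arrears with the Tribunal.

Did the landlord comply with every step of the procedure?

Step 1 — 11 and 54 days from 2030-10-16 (when the violation is discovered) are 2030-10-27 and 2030-12-09 respectively; 2030-10-29 falls inside that range.
Step 2 — must wait 30 days from 2030-11-29 (end of the 31-day response period, which began when the written notice is served on 2030-10-29), so not before 2030-12-29; done 2031-01-16, after the minimum wait.
Step 3 — 7 and 43 days from 2031-01-16 (when the complaint is filed) are 2031-01-23 and 2031-02-28 respectively; done 2031-01-24 — within the window.
Step 4 — counting 17 days from 2031-01-24 (when the complaint is served) gives a deadline of 2031-02-10; 2031-02-07 is within that limit.
Step 5 — counting 81 days from 2031-02-17 (end of the 10-day review period, which began when a hearing date is requested on 2031-02-07) gives a deadline of 2031-05-09; completed 2031-02-18, before the deadline.
Step 6 — counting 14 days from 2031-03-24 (end of the 34-day review period, which began when the proposed findings are lodged on 2031-02-18) gives a deadline of 2031-04-07; 2031-03-29 is within that limit.

Yes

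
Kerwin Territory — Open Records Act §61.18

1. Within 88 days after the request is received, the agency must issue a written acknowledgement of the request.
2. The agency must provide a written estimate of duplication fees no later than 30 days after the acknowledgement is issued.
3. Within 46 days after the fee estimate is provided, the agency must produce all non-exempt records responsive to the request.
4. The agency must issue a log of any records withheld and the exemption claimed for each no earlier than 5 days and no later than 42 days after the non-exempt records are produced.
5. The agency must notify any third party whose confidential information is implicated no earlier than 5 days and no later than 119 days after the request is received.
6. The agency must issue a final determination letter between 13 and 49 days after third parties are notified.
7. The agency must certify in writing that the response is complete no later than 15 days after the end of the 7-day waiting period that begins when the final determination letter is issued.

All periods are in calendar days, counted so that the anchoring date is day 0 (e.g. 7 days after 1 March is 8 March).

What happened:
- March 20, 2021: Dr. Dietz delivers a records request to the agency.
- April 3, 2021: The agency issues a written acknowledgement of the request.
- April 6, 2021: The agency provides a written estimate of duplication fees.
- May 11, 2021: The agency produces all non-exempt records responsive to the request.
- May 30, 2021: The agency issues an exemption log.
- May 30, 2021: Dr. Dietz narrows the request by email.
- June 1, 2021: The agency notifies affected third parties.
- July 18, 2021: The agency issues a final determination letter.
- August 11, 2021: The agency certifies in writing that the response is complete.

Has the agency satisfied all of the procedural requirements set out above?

Step 1 — counting 88 days from March 20, 2021 (when the request is received) gives a deadline of June 16, 2021; completed April 3, 2021, before the deadline.
Step 2 — counting 30 days from April 3, 2021 (when the acknowledgement is issued) gives a deadline of May 3, 2021; April 6, 2021 is within that limit.
Step 3 — counting 46 days from April 6, 2021 (when the fee estimate is provided) gives a deadline of May 22, 2021; May 11, 2021 is within that limit.
Step 4 — 5 and 42 days from May 11, 2021 (when the non-exempt records are produced) are May 16, 2021 and June 22, 2021 respectively; done May 30, 2021 — within the window.
Step 5 — 5 and 119 days from March 20, 2021 (when the request is received) are March 25, 2021 and July 17, 2021 respectively; done June 1, 2021, which is between those dates.
Step 6 — 13 and 49 days from June 1, 2021 (when third parties are notified) are June 14, 2021 and July 20, 2021 respectively; July 18, 2021 falls inside that range.
Step 7 — counting 15 days from July 25, 2021 (end of the 7-day waiting period, which began when the final determination letter is issued on July 18, 2021) gives a deadline of August 9, 2021; August 11, 2021 misses that deadline by 2 days.
No need to go further; step 7 was not satisfied.

No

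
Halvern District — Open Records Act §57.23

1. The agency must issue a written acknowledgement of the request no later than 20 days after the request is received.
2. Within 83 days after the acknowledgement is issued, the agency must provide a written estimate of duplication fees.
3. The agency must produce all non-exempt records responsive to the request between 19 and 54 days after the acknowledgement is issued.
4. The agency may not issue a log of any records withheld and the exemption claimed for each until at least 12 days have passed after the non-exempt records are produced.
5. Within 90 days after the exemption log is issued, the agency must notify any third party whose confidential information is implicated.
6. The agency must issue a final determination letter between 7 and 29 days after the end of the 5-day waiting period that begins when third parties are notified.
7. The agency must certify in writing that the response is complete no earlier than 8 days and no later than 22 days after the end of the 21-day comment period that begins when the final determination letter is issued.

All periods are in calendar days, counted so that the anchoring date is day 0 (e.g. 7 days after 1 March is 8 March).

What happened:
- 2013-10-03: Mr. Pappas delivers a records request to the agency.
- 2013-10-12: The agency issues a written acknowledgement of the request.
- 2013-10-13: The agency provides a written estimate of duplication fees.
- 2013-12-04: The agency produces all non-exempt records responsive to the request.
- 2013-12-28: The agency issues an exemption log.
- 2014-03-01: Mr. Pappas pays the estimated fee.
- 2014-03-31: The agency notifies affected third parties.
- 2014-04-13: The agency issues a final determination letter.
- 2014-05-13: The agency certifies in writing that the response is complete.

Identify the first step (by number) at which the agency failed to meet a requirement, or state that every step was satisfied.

Step 1 — counting 20 days from 2013-10-03 (when the request is received) gives a deadline of 2013-10-23; completed 2013-10-12, before the deadline.
Step 2 — counting 83 days from 2013-10-12 (when the acknowledgement is issued) gives a deadline of 2014-01-03; done 2013-10-13 — timely.
Step 3 — 19 and 54 days from 2013-10-12 (when the acknowledgement is issued) are 2013-10-31 and 2013-12-05 respectively; done 2013-12-04, which is between those dates.
Step 4 — must wait 12 days from 2013-12-04 (when the non-exempt records are produced), so not before 2013-12-16; 2013-12-28 is on or after that date.
Step 5 — counting 90 days from 2013-12-28 (when the exemption log is issued) gives a deadline of 2014-03-28; not done until 2014-03-31, 3 days after the deadline.

Step 5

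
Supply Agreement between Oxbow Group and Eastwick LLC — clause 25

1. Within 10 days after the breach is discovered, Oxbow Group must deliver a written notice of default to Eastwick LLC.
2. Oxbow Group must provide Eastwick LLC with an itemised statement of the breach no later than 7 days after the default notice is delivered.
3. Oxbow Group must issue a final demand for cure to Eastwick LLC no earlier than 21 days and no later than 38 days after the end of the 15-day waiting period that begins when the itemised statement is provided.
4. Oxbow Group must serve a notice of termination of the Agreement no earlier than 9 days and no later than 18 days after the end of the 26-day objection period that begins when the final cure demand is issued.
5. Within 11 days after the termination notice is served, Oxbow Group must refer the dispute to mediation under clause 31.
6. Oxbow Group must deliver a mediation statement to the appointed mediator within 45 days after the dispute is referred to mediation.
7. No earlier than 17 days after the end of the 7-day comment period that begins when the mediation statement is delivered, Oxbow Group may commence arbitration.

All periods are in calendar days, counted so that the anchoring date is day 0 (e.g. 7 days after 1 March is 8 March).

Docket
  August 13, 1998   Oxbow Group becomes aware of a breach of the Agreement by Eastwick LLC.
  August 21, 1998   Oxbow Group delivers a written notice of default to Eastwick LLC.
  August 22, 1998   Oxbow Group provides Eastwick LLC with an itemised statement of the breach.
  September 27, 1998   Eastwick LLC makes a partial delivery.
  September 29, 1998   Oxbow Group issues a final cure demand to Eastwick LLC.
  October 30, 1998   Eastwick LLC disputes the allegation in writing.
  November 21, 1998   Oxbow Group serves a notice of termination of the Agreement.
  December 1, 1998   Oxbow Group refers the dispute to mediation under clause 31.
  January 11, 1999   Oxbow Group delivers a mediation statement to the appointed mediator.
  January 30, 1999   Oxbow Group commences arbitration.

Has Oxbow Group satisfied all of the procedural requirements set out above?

Step 1 — counting 10 days from August 13, 1998 (when the breach is discovered) gives a deadline of August 23, 1998; August 21, 1998 is within that limit.
Step 2 — counting 7 days from August 21, 1998 (when the default notice is delivered) gives a deadline of August 28, 1998; completed August 22, 1998, before the deadline.
Step 3 — 21 and 38 days from September 6, 1998 (end of the 15-day waiting period, which began when the itemised statement is provided on August 22, 1998) are September 27, 1998 and October 14, 1998 respectively; done September 29, 1998 — within the window.
Step 4 — 9 and 18 days from October 25, 1998 (end of the 26-day objection period, which began when the final cure demand is issued on September 29, 1998) are November 3, 1998 and November 12, 1998 respectively; done November 21, 1998 — 9 days after the window closed.
Later steps need not be reached.

No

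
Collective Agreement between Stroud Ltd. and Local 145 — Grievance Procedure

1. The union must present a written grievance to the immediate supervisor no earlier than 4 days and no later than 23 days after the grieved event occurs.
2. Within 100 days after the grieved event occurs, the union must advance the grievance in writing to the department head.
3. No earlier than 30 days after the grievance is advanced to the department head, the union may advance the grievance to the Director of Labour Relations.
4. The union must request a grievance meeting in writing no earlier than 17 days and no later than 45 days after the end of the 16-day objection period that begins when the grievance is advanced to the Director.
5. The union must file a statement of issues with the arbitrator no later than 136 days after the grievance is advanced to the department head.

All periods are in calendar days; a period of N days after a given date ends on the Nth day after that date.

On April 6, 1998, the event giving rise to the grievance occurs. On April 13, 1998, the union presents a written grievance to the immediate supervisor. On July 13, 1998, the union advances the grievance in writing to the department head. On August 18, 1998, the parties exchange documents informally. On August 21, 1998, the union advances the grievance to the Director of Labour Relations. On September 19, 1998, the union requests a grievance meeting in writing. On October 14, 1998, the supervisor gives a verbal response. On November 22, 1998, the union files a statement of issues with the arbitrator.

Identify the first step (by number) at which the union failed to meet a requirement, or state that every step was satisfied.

Step 4

Step 1 — 4 and 23 days from April 6, 1998 (when the grieved event occurs) are April 10, 1998 and April 29, 1998 respectively; April 13, 1998 falls inside that range.
Step 2 — counting 100 days from April 6, 1998 (when the grieved event occurs) gives a deadline of July 15, 1998; completed July 13, 1998, before the deadline.
Step 3 — must wait 30 days from July 13, 1998 (when the grievance is advanced to the department head), so not before August 12, 1998; August 21, 1998 is on or after that date.
Step 4 — 17 and 45 days from September 6, 1998 (end of the 16-day objection period, which began when the grievance is advanced to the Director on August 21, 1998) are September 23, 1998 and October 21, 1998 respectively; September 19, 1998 is 4 days too early.
Later steps need not be reached.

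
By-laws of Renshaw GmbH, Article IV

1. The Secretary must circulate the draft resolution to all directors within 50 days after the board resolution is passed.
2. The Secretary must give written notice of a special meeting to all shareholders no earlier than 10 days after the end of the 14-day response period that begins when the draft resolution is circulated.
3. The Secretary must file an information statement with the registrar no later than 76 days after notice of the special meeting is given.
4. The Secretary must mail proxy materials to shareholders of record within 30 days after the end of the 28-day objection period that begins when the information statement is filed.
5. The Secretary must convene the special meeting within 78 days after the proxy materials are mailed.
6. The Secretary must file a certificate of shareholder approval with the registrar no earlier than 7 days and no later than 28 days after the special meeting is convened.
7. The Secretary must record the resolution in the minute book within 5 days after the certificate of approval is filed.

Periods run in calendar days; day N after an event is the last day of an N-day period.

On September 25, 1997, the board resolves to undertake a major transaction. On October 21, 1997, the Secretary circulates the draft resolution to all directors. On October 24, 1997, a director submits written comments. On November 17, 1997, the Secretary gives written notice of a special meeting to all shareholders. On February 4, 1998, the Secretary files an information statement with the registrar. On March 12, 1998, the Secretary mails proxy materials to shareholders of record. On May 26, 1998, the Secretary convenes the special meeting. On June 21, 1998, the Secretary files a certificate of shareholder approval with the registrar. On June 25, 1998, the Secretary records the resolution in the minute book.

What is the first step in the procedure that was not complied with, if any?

Step 3

Step 1: 50 days after September 25, 1997 (when the board resolution is passed) is November 14, 1997; completed October 21, 1997, before the deadline.
Step 2: the earliest permitted date is 10 days after November 4, 1997 (end of the 14-day response period, which began when the draft resolution is circulated on October 21, 1997), i.e. November 14, 1997; November 17, 1997 is on or after that date.
Step 3: 76 days after November 17, 1997 (when notice of the special meeting is given) is February 1, 1998; February 4, 1998 misses that deadline by 3 days.
That is the first point of non-compliance.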